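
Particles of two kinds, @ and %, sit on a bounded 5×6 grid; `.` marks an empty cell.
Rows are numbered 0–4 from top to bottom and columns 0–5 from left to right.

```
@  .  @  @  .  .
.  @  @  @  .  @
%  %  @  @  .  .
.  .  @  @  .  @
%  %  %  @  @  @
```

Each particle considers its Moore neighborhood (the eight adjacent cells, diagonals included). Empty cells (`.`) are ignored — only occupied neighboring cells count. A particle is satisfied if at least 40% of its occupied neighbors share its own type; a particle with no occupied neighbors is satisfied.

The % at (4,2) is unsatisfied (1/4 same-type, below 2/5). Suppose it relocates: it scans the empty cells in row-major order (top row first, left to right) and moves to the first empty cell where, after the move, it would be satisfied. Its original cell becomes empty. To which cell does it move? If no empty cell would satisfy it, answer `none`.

(1,0)

Vacating (4,2). Empty cells in order:
  (0,1): 0/4 same-type → still unsatisfied.
  (0,4): 0/3 same-type → still unsatisfied.
  (0,5): 0/1 same-type → still unsatisfied.
  (1,0): 2/4 same-type → satisfied — stop here.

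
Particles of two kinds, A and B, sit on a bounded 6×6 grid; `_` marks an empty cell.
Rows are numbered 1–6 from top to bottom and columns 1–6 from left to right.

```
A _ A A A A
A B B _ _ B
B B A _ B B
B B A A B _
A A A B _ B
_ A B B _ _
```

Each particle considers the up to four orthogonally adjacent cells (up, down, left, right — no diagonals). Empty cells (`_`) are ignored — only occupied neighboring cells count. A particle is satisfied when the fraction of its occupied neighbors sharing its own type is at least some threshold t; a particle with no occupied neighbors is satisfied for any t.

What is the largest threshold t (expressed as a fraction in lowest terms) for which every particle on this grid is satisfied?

1/3

Row 1: (1,1)A 1/1 · (1,3)A 1/2 · (1,4)A 2/2 · (1,5)A 2/2 · (1,6)A 1/2
Row 2: (2,1)A 1/3 · (2,2)B 2/3 · (2,3)B 1/3 · (2,6)B 1/2
Row 3: (3,1)B 2/3 · (3,2)B 3/4 · (3,3)A 1/3 · (3,5)B 2/2 · (3,6)B 2/2
Row 4: (4,1)B 2/3 · (4,2)B 2/4 · (4,3)A 3/4 · (4,4)A 1/3 · (4,5)B 1/2
Row 5: (5,1)A 1/2 · (5,2)A 3/4 · (5,3)A 2/4 · (5,4)B 1/3 · (5,6)B — no occupied neighbors
Row 6: (6,2)A 1/2 · (6,3)B 1/3 · (6,4)B 2/2
The smallest same-type fraction is 1/3 at (2,1), which reduces to 1/3. Any threshold above that leaves this particle unsatisfied.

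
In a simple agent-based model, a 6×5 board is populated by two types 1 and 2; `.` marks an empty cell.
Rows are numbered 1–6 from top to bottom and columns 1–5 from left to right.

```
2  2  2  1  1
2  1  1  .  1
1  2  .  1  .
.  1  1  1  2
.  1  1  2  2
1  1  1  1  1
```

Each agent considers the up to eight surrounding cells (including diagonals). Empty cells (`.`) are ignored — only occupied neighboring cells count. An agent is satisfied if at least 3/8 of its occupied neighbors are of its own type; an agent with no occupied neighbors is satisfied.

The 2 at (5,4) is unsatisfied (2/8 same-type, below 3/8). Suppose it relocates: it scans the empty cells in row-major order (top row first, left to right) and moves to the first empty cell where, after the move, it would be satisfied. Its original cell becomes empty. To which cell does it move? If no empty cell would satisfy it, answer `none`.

Vacating (5,4). Empty cells in order:
  (2,4): 1/6 same-type → still unsatisfied.
  (3,3): 1/7 same-type → still unsatisfied.
  (3,5): 1/4 same-type → still unsatisfied.
  (4,1): 1/4 same-type → still unsatisfied.
  (5,1): 0/4 same-type → still unsatisfied.

none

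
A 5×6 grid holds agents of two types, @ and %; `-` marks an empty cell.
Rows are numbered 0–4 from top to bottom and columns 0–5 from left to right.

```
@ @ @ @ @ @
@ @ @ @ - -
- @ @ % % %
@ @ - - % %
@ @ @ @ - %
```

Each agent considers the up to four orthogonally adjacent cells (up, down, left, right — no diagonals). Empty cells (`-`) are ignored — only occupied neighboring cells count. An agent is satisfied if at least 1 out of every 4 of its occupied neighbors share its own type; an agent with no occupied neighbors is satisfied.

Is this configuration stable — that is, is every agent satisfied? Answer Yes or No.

Yes

Row 0: (0,0)@ 2/2 ok · (0,1)@ 3/3 ok · (0,2)@ 3/3 ok · (0,3)@ 3/3 ok · (0,4)@ 2/2 ok · (0,5)@ 1/1 ok
Row 1: (1,0)@ 2/2 ok · (1,1)@ 4/4 ok · (1,2)@ 4/4 ok · (1,3)@ 2/3 ok
Row 2: (2,1)@ 3/3 ok · (2,2)@ 2/3 ok · (2,3)% 1/3 ok · (2,4)% 3/3 ok · (2,5)% 2/2 ok
Row 3: (3,0)@ 2/2 ok · (3,1)@ 3/3 ok · (3,4)% 2/2 ok · (3,5)% 3/3 ok
Row 4: (4,0)@ 2/2 ok · (4,1)@ 3/3 ok · (4,2)@ 2/2 ok · (4,3)@ 1/1 ok · (4,5)% 1/1 ok
All meet the threshold, so the configuration is stable.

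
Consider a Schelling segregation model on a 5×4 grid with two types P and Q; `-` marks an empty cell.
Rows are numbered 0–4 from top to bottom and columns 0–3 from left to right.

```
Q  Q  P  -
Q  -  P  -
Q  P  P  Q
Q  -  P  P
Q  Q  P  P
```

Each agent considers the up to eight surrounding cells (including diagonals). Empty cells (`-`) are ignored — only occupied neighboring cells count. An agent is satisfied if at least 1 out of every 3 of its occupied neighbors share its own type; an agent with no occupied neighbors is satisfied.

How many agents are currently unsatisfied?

(0,0)Q 2/2 ✓
(0,1)Q 2/4 ✓
(0,2)P 1/2 ✓
(1,0)Q 3/4 ✓
(1,2)P 3/5 ✓
(2,0)Q 2/3 ✓
(2,1)P 3/6 ✓
(2,2)P 4/5 ✓
(2,3)Q 0/4 ✗
(3,0)Q 3/4 ✓
(3,2)P 5/7 ✓
(3,3)P 4/5 ✓
(4,0)Q 2/2 ✓
(4,1)Q 2/4 ✓
(4,2)P 3/4 ✓
(4,3)P 3/3 ✓
Unsatisfied: (2,3) — 1 in total.

1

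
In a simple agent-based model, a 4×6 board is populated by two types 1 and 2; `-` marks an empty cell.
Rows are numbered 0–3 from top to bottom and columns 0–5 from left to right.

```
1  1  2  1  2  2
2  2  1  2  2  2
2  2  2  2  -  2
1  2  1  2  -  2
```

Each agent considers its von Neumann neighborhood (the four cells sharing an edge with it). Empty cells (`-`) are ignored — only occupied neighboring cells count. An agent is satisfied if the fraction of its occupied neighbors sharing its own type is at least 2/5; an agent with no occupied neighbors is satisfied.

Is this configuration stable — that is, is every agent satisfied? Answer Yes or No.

No

(0,0)1 1/2 ✓
(0,1)1 1/3 ✗
(0,2)2 0/3 ✗
(0,3)1 0/3 ✗
(0,4)2 2/3 ✓
(0,5)2 2/2 ✓
(1,0)2 2/3 ✓
(1,1)2 2/4 ✓
(1,2)1 0/4 ✗
(1,3)2 2/4 ✓
(1,4)2 3/3 ✓
(1,5)2 3/3 ✓
(2,0)2 2/3 ✓
(2,1)2 4/4 ✓
(2,2)2 2/4 ✓
(2,3)2 3/3 ✓
(2,5)2 2/2 ✓
(3,0)1 0/2 ✗
(3,1)2 1/3 ✗
(3,2)1 0/3 ✗
(3,3)2 1/2 ✓
(3,5)2 1/1 ✓
For instance (0,1) has only 1/3 same-type neighbors, below 2/5.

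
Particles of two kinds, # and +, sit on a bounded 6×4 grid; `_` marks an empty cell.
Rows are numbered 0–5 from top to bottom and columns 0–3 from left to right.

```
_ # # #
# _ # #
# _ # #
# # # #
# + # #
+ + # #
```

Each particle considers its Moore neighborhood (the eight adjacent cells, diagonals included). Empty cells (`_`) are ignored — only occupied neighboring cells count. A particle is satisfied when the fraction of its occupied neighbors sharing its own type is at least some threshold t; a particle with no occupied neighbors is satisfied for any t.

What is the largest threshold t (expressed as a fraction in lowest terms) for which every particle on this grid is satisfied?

1/4

Row 0: (0,1)# 3/3 · (0,2)# 4/4 · (0,3)# 3/3
Row 1: (1,0)# 2/2 · (1,2)# 6/6 · (1,3)# 5/5
Row 2: (2,0)# 3/3 · (2,2)# 6/6 · (2,3)# 5/5
Row 3: (3,0)# 3/4 · (3,1)# 6/7 · (3,2)# 6/7 · (3,3)# 5/5
Row 4: (4,0)# 2/5 · (4,1)+ 2/8 · (4,2)# 6/8 · (4,3)# 5/5
Row 5: (5,0)+ 2/3 · (5,1)+ 2/5 · (5,2)# 3/5 · (5,3)# 3/3
The smallest same-type fraction is 2/8 at (4,1), which reduces to 1/4. Any threshold above that leaves this particle unsatisfied.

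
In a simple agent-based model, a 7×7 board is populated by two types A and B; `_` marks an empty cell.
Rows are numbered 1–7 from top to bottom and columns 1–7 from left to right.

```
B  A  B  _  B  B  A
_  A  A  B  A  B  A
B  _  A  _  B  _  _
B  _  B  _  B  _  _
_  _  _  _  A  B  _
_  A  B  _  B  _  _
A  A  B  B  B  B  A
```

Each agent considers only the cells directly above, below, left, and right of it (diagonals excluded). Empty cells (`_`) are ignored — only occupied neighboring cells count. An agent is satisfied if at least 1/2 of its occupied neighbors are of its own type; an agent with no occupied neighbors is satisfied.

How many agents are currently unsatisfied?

Row 1: (1,1)B 0/1 unhappy · (1,2)A 1/3 unhappy · (1,3)B 0/2 unhappy · (1,5)B 1/2 ok · (1,6)B 2/3 ok · (1,7)A 1/2 ok
Row 2: (2,2)A 2/2 ok · (2,3)A 2/4 ok · (2,4)B 0/2 unhappy · (2,5)A 0/4 unhappy · (2,6)B 1/3 unhappy · (2,7)A 1/2 ok
Row 3: (3,1)B 1/1 ok · (3,3)A 1/2 ok · (3,5)B 1/2 ok
Row 4: (4,1)B 1/1 ok · (4,3)B 0/1 unhappy · (4,5)B 1/2 ok
Row 5: (5,5)A 0/3 unhappy · (5,6)B 0/1 unhappy
Row 6: (6,2)A 1/2 ok · (6,3)B 1/2 ok · (6,5)B 1/2 ok
Row 7: (7,1)A 1/1 ok · (7,2)A 2/3 ok · (7,3)B 2/3 ok · (7,4)B 2/2 ok · (7,5)B 3/3 ok · (7,6)B 1/2 ok · (7,7)A 0/1 unhappy
Unsatisfied: (1,1), (1,2), (1,3), (2,4), (2,5), (2,6), (4,3), (5,5), (5,6), (7,7) — 10 in total.

10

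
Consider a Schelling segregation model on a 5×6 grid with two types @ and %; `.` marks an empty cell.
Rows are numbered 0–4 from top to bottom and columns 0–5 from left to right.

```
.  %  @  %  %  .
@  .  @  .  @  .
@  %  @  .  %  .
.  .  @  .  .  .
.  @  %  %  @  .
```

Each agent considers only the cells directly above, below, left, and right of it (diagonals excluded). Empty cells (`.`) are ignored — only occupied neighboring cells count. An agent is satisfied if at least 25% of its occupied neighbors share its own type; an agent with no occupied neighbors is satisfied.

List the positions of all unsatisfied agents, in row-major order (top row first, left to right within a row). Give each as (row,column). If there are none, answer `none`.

(0,1), (1,4), (2,1), (2,4), (4,1), (4,4)

Row 0: (0,1)% 0/1 unhappy · (0,2)@ 1/3 ok · (0,3)% 1/2 ok · (0,4)% 1/2 ok
Row 1: (1,0)@ 1/1 ok · (1,2)@ 2/2 ok · (1,4)@ 0/2 unhappy
Row 2: (2,0)@ 1/2 ok · (2,1)% 0/2 unhappy · (2,2)@ 2/3 ok · (2,4)% 0/1 unhappy
Row 3: (3,2)@ 1/2 ok
Row 4: (4,1)@ 0/1 unhappy · (4,2)% 1/3 ok · (4,3)% 1/2 ok · (4,4)@ 0/1 unhappy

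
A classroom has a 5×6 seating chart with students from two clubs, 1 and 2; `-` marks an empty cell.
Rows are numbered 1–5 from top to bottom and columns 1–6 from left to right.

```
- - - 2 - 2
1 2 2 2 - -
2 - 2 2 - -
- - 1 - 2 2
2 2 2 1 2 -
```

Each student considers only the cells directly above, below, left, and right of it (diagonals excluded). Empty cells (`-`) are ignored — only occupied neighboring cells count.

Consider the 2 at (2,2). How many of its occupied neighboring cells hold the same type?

Occupied neighbors of (2,2): (2,1)=1, (2,3)=2.
Same type (2): 1 of 2.

1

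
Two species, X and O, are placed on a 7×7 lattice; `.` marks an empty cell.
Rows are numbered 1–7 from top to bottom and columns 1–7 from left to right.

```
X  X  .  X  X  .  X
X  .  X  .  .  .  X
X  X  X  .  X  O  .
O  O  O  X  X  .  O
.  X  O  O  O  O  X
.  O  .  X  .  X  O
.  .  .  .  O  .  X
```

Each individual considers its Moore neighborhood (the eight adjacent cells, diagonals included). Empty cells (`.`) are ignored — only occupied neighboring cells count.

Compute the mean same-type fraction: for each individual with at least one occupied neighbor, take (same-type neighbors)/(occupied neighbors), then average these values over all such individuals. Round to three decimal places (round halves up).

Row 1: (1,1)X 2/2 · (1,2)X 3/3 · (1,4)X 2/2 · (1,5)X 1/1 · (1,7)X 1/1
Row 2: (2,1)X 4/4 · (2,3)X 4/4 · (2,7)X 1/2
Row 3: (3,1)X 2/4 · (3,2)X 4/7 · (3,3)X 3/5 · (3,5)X 2/3 · (3,6)O 1/4
Row 4: (4,1)O 1/4 · (4,2)O 3/7 · (4,3)O 3/7 · (4,4)X 3/7 · (4,5)X 2/6 · (4,7)O 2/3
Row 5: (5,2)X 0/5 · (5,3)O 4/7 · (5,4)O 3/6 · (5,5)O 2/6 · (5,6)O 3/6 · (5,7)X 1/4
Row 6: (6,2)O 1/2 · (6,4)X 0/4 · (6,6)X 2/6 · (6,7)O 1/4
Row 7: (7,5)O 0/2 · (7,7)X 1/2
Sum over 31 individuals: 2/2 + 3/3 + 2/2 + 1/1 + 1/1 + 4/4 + 4/4 + 1/2 + 2/4 + 4/7 + 3/5 + 2/3 + 1/4 + 1/4 + 3/7 + 3/7 + 3/7 + 2/6 + 2/3 + 0/5 + 4/7 + 3/6 + 2/6 + 3/6 + 1/4 + 1/2 + 0/4 + 2/6 + 1/4 + 0/2 + 1/2 = 1718/105; mean = 1718/105 ÷ 31 = 1718/3255 = 0.527803… → 0.528.

0.528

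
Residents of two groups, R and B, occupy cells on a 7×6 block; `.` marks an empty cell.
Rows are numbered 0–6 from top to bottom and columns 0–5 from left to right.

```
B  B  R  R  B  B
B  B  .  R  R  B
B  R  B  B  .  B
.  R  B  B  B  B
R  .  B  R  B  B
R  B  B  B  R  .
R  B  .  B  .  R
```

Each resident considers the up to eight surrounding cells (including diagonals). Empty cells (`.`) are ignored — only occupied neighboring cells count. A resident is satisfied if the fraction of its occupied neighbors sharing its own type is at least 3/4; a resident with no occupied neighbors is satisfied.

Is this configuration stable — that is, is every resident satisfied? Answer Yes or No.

No

Row 0: (0,0)B 3/3 satisfied · (0,1)B 3/4 satisfied · (0,2)R 2/4 not · (0,3)R 3/4 satisfied · (0,4)B 2/5 not · (0,5)B 2/3 not
Row 1: (1,0)B 4/5 satisfied · (1,1)B 5/7 not · (1,3)R 3/6 not · (1,4)R 2/7 not · (1,5)B 3/4 satisfied
Row 2: (2,0)B 2/4 not · (2,1)R 1/6 not · (2,2)B 4/7 not · (2,3)B 4/6 not · (2,5)B 3/4 satisfied
Row 3: (3,1)R 2/6 not · (3,2)B 4/7 not · (3,3)B 6/7 satisfied · (3,4)B 6/7 satisfied · (3,5)B 4/4 satisfied
Row 4: (4,0)R 2/3 not · (4,2)B 5/7 not · (4,3)R 1/8 not · (4,4)B 5/7 not · (4,5)B 3/4 satisfied
Row 5: (5,0)R 2/4 not · (5,1)B 3/6 not · (5,2)B 5/6 satisfied · (5,3)B 4/6 not · (5,4)R 2/6 not
Row 6: (6,0)R 1/3 not · (6,1)B 2/4 not · (6,3)B 2/3 not · (6,5)R 1/1 satisfied
For instance (0,2) has only 2/4 same-type neighbors, below 3/4.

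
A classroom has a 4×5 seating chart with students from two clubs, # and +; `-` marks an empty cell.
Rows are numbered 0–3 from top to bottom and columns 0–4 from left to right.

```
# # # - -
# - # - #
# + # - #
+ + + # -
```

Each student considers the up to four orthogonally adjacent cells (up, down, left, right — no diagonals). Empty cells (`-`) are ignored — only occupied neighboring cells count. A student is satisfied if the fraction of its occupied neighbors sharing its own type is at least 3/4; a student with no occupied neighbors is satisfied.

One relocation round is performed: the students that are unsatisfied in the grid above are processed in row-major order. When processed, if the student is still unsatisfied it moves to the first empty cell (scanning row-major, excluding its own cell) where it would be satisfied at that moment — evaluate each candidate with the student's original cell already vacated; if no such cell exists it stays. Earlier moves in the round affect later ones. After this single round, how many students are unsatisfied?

1

Initially unsatisfied (in order): (2,0), (2,1), (2,2), (3,0), (3,2), (3,3).
  (2,0) → (0,3).
  (2,1): no empty cell satisfies it; stays.
  (2,2) → (0,4).
  (3,0): now satisfied by earlier moves; stays.
  (3,2): no empty cell satisfies it; stays.
  (3,3) → (1,1).
Resulting grid:
# # # # #
# # # - #
- + - - #
+ + + - -
Unsatisfied now: (2,1).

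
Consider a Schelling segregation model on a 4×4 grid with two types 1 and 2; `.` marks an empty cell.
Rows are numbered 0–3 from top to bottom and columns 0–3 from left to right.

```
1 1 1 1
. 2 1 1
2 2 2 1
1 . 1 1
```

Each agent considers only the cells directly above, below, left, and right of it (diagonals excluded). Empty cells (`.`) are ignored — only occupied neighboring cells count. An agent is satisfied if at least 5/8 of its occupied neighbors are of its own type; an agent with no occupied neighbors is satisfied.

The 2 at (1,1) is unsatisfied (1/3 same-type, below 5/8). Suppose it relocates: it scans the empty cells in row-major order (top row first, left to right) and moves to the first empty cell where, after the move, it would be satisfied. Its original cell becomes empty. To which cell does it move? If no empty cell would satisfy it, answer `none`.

Vacating (1,1). Empty cells in order:
  (1,0): 1/2 same-type → still unsatisfied.
  (3,1): 1/3 same-type → still unsatisfied.

none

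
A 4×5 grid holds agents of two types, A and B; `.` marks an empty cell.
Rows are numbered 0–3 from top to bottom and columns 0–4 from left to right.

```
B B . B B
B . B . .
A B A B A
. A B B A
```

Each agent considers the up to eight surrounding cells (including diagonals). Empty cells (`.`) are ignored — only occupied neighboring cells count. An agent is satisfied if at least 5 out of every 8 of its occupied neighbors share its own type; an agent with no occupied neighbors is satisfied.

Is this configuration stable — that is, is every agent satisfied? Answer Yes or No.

No

(0,0)B 2/2 ok
(0,1)B 3/3 ok
(0,3)B 2/2 ok
(0,4)B 1/1 ok
(1,0)B 3/4 ok
(1,2)B 4/5 ok
(2,0)A 1/3 unhappy
(2,1)B 3/6 unhappy
(2,2)A 1/6 unhappy
(2,3)B 3/6 unhappy
(2,4)A 1/3 unhappy
(3,1)A 2/4 unhappy
(3,2)B 3/5 unhappy
(3,3)B 2/5 unhappy
(3,4)A 1/3 unhappy
For instance (2,0) has only 1/3 same-type neighbors, below 5/8.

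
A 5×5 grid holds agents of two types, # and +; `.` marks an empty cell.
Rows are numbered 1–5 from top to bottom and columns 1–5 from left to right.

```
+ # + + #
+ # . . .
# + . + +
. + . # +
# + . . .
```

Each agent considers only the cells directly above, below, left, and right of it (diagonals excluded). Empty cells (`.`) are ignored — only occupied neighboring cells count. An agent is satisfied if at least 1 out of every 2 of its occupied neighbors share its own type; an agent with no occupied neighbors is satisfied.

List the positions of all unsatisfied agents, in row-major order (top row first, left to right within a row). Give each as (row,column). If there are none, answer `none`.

(1,2), (1,5), (2,1), (2,2), (3,1), (3,2), (4,4), (5,1)

(1,1)+ 1/2 ok
(1,2)# 1/3 unhappy
(1,3)+ 1/2 ok
(1,4)+ 1/2 ok
(1,5)# 0/1 unhappy
(2,1)+ 1/3 unhappy
(2,2)# 1/3 unhappy
(3,1)# 0/2 unhappy
(3,2)+ 1/3 unhappy
(3,4)+ 1/2 ok
(3,5)+ 2/2 ok
(4,2)+ 2/2 ok
(4,4)# 0/2 unhappy
(4,5)+ 1/2 ok
(5,1)# 0/1 unhappy
(5,2)+ 1/2 ok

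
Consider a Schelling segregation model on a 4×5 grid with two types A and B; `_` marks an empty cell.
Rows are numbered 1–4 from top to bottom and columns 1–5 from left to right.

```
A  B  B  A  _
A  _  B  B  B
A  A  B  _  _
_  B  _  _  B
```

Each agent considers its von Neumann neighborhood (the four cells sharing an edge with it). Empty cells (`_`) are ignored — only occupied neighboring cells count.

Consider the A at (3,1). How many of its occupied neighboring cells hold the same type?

2

Occupied neighbors of (3,1): (2,1)=A, (3,2)=A.
Same type (A): 2 of 2.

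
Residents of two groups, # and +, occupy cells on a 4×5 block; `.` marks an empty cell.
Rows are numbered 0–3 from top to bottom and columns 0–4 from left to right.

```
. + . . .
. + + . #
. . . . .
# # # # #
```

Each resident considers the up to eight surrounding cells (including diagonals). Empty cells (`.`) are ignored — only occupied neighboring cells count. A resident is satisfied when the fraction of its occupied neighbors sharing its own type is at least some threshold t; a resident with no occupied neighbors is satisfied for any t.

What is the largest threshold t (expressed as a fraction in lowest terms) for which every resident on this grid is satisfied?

1/1

(0,1)+ 2/2
(1,1)+ 2/2
(1,2)+ 2/2
(1,4)# — no occupied neighbors
(3,0)# 1/1
(3,1)# 2/2
(3,2)# 2/2
(3,3)# 2/2
(3,4)# 1/1
The smallest same-type fraction is 2/2 at (0,1), which reduces to 1/1. Any threshold above that leaves this resident unsatisfied.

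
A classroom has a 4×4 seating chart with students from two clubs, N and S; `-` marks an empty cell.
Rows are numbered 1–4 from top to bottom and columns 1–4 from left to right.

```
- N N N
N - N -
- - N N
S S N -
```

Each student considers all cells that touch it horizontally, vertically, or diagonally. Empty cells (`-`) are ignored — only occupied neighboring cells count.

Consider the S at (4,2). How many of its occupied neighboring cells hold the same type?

Occupied neighbors of (4,2): (3,3)=N, (4,1)=S, (4,3)=N.
Same type (S): 1 of 3.

1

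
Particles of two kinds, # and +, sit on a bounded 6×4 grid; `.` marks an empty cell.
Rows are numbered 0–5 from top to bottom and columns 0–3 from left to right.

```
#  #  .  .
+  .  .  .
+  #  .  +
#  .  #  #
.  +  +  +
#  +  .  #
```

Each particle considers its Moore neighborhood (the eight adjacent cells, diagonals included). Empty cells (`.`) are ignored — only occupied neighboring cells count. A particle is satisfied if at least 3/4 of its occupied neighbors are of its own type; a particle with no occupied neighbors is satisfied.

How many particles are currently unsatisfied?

Row 0: (0,0)# 1/2 unhappy · (0,1)# 1/2 unhappy
Row 1: (1,0)+ 1/4 unhappy
Row 2: (2,0)+ 1/3 unhappy · (2,1)# 2/4 unhappy · (2,3)+ 0/2 unhappy
Row 3: (3,0)# 1/3 unhappy · (3,2)# 2/6 unhappy · (3,3)# 1/4 unhappy
Row 4: (4,1)+ 2/5 unhappy · (4,2)+ 3/6 unhappy · (4,3)+ 1/4 unhappy
Row 5: (5,0)# 0/2 unhappy · (5,1)+ 2/3 unhappy · (5,3)# 0/2 unhappy
Unsatisfied: (0,0), (0,1), (1,0), (2,0), (2,1), (2,3), (3,0), (3,2), (3,3), (4,1), (4,2), (4,3), (5,0), (5,1), (5,3) — 15 in total.

15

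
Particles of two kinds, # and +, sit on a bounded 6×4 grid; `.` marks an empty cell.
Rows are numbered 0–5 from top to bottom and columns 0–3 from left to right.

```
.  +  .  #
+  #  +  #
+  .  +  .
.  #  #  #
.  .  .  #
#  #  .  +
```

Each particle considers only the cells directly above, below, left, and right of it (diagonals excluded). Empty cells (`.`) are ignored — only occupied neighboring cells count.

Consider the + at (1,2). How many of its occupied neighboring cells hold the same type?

Occupied neighbors of (1,2): (2,2)=+, (1,1)=#, (1,3)=#.
Same type (+): 1 of 3.

1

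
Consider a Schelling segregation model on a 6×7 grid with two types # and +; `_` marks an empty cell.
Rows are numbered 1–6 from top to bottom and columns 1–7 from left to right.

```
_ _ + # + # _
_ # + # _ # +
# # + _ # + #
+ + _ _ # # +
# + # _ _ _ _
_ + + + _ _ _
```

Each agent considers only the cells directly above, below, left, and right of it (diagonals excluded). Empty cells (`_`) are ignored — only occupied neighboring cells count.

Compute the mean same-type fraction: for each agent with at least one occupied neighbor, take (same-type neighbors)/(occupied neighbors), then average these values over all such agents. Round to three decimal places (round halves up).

(1,3)+ 1/2
(1,4)# 1/3
(1,5)+ 0/2
(1,6)# 1/2
(2,2)# 1/2
(2,3)+ 2/4
(2,4)# 1/2
(2,6)# 1/3
(2,7)+ 0/2
(3,1)# 1/2
(3,2)# 2/4
(3,3)+ 1/2
(3,5)# 1/2
(3,6)+ 0/4
(3,7)# 0/3
(4,1)+ 1/3
(4,2)+ 2/3
(4,5)# 2/2
(4,6)# 1/3
(4,7)+ 0/2
(5,1)# 0/2
(5,2)+ 2/4
(5,3)# 0/2
(6,2)+ 2/2
(6,3)+ 2/3
(6,4)+ 1/1
Sum over 26 agents: 1/2 + 1/3 + 0/2 + 1/2 + 1/2 + 2/4 + 1/2 + 1/3 + 0/2 + 1/2 + 2/4 + 1/2 + 1/2 + 0/4 + 0/3 + 1/3 + 2/3 + 2/2 + 1/3 + 0/2 + 0/2 + 2/4 + 0/2 + 2/2 + 2/3 + 1/1 = 32/3; mean = 32/3 ÷ 26 = 16/39 = 0.410256… → 0.410.

0.410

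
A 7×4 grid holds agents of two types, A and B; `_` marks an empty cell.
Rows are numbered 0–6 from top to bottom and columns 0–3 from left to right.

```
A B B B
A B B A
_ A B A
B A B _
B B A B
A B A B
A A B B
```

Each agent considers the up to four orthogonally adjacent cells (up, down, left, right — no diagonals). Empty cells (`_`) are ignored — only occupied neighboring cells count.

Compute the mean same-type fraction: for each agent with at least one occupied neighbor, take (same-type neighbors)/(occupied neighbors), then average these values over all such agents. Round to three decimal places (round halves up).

Row 0: (0,0)A 1/2 · (0,1)B 2/3 · (0,2)B 3/3 · (0,3)B 1/2
Row 1: (1,0)A 1/2 · (1,1)B 2/4 · (1,2)B 3/4 · (1,3)A 1/3
Row 2: (2,1)A 1/3 · (2,2)B 2/4 · (2,3)A 1/2
Row 3: (3,0)B 1/2 · (3,1)A 1/4 · (3,2)B 1/3
Row 4: (4,0)B 2/3 · (4,1)B 2/4 · (4,2)A 1/4 · (4,3)B 1/2
Row 5: (5,0)A 1/3 · (5,1)B 1/4 · (5,2)A 1/4 · (5,3)B 2/3
Row 6: (6,0)A 2/2 · (6,1)A 1/3 · (6,2)B 1/3 · (6,3)B 2/2
Sum over 26 agents: 1/2 + 2/3 + 3/3 + 1/2 + 1/2 + 2/4 + 3/4 + 1/3 + 1/3 + 2/4 + 1/2 + 1/2 + 1/4 + 1/3 + 2/3 + 2/4 + 1/4 + 1/2 + 1/3 + 1/4 + 1/4 + 2/3 + 2/2 + 1/3 + 1/3 + 2/2 = 53/4; mean = 53/4 ÷ 26 = 53/104 = 0.509615… → 0.510.

0.510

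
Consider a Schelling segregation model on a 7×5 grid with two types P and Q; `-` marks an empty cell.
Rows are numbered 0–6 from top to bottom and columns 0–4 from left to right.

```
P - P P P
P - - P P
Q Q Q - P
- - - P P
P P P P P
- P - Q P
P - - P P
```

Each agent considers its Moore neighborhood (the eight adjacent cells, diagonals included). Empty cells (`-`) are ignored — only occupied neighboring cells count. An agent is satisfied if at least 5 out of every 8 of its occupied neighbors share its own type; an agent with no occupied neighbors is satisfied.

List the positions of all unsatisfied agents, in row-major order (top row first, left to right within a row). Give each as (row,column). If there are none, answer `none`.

(0,0)P 1/1 ✓
(0,2)P 2/2 ✓
(0,3)P 4/4 ✓
(0,4)P 3/3 ✓
(1,0)P 1/3 ✗
(1,3)P 5/6 ✓
(1,4)P 4/4 ✓
(2,0)Q 1/2 ✗
(2,1)Q 2/3 ✓
(2,2)Q 1/3 ✗
(2,4)P 4/4 ✓
(3,3)P 5/6 ✓
(3,4)P 4/4 ✓
(4,0)P 2/2 ✓
(4,1)P 3/3 ✓
(4,2)P 4/5 ✓
(4,3)P 5/6 ✓
(4,4)P 4/5 ✓
(5,1)P 4/4 ✓
(5,3)Q 0/6 ✗
(5,4)P 4/5 ✓
(6,0)P 1/1 ✓
(6,3)P 2/3 ✓
(6,4)P 2/3 ✓

(1,0), (2,0), (2,2), (5,3)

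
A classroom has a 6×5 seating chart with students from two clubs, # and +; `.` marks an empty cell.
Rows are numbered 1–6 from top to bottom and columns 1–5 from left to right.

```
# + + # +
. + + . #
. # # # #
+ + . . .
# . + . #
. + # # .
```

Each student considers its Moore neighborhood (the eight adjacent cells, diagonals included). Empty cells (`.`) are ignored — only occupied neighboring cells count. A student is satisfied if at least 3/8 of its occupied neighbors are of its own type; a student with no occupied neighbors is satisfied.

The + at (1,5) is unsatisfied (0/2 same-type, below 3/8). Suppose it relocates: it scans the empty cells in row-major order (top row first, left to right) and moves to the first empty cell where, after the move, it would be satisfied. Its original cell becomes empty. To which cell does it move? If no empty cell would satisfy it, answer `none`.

(2,1)

Vacating (1,5). Empty cells in order:
  (2,1): 2/4 same-type → satisfied — stop here.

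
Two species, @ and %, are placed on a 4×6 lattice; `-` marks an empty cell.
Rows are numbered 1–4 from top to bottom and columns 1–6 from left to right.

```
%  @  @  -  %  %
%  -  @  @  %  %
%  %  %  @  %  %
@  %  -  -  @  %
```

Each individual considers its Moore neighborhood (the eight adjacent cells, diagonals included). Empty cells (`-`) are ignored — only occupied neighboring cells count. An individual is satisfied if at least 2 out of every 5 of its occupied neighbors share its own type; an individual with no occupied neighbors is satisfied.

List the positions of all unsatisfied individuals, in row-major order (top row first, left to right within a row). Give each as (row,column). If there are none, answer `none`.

Row 1: (1,1)% 1/2 ok · (1,2)@ 2/4 ok · (1,3)@ 3/3 ok · (1,5)% 3/4 ok · (1,6)% 3/3 ok
Row 2: (2,1)% 3/4 ok · (2,3)@ 4/6 ok · (2,4)@ 3/7 ok · (2,5)% 5/7 ok · (2,6)% 5/5 ok
Row 3: (3,1)% 3/4 ok · (3,2)% 4/6 ok · (3,3)% 2/5 ok · (3,4)@ 3/6 ok · (3,5)% 4/7 ok · (3,6)% 4/5 ok
Row 4: (4,1)@ 0/3 unhappy · (4,2)% 3/4 ok · (4,5)@ 1/4 unhappy · (4,6)% 2/3 ok

(4,1), (4,5)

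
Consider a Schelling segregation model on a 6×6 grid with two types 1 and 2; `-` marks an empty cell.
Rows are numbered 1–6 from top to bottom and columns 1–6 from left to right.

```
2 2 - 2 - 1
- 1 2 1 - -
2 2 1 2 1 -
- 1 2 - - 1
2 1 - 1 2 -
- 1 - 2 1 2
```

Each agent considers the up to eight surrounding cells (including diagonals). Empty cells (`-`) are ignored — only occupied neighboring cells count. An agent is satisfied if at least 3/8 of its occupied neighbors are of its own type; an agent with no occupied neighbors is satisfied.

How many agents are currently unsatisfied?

8

(1,1)2 1/2 satisfied
(1,2)2 2/3 satisfied
(1,4)2 1/2 satisfied
(1,6)1 0/0 satisfied
(2,2)1 1/6 not
(2,3)2 4/7 satisfied
(2,4)1 2/5 satisfied
(3,1)2 1/3 not
(3,2)2 3/6 satisfied
(3,3)1 3/7 satisfied
(3,4)2 2/5 satisfied
(3,5)1 2/3 satisfied
(4,2)1 2/6 not
(4,3)2 2/6 not
(4,6)1 1/2 satisfied
(5,1)2 0/3 not
(5,2)1 2/4 satisfied
(5,4)1 1/4 not
(5,5)2 2/5 satisfied
(6,2)1 1/2 satisfied
(6,4)2 1/3 not
(6,5)1 1/4 not
(6,6)2 1/2 satisfied
Unsatisfied: (2,2), (3,1), (4,2), (4,3), (5,1), (5,4), (6,4), (6,5) — 8 in total.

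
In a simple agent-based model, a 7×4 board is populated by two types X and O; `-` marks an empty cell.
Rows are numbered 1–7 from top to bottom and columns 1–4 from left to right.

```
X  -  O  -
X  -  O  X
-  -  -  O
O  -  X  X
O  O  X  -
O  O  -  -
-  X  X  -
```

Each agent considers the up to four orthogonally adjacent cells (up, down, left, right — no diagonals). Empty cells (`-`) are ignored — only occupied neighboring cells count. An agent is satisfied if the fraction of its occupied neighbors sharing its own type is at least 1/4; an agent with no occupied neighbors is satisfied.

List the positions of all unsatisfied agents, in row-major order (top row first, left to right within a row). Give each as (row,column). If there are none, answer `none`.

(1,1)X 1/1 ✓
(1,3)O 1/1 ✓
(2,1)X 1/1 ✓
(2,3)O 1/2 ✓
(2,4)X 0/2 ✗
(3,4)O 0/2 ✗
(4,1)O 1/1 ✓
(4,3)X 2/2 ✓
(4,4)X 1/2 ✓
(5,1)O 3/3 ✓
(5,2)O 2/3 ✓
(5,3)X 1/2 ✓
(6,1)O 2/2 ✓
(6,2)O 2/3 ✓
(7,2)X 1/2 ✓
(7,3)X 1/1 ✓

(2,4), (3,4)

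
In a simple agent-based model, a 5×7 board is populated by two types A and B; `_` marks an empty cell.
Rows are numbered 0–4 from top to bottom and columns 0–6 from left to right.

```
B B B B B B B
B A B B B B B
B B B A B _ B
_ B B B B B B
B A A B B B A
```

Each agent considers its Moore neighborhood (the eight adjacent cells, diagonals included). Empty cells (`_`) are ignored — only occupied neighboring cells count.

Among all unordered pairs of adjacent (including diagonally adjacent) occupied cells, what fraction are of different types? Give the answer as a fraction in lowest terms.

26/93

Scan each occupied cell's neighbors to the right and below (and the two forward diagonals) so each pair is counted once.
From row 0: 3 unlike of 25 pairs (running 3/25).
From row 1: 8 unlike of 22 pairs (running 11/47).
From row 2: 5 unlike of 18 pairs (running 16/65).
From row 3: 7 unlike of 22 pairs (running 23/87).
From row 4: 3 unlike of 6 pairs (running 26/93).
Total adjacent occupied pairs: 93; unlike-type pairs: 26.
26/93 is already in lowest terms.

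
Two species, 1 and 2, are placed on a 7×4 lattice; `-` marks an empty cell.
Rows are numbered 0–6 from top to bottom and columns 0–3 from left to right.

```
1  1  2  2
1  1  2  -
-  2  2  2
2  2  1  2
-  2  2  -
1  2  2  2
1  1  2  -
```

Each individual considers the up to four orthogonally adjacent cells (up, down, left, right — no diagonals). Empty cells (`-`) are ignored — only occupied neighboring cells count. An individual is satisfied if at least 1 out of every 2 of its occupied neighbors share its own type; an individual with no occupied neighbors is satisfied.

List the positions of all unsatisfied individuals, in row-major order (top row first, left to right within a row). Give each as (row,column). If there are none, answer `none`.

(3,2), (6,1)

Row 0: (0,0)1 2/2 ok · (0,1)1 2/3 ok · (0,2)2 2/3 ok · (0,3)2 1/1 ok
Row 1: (1,0)1 2/2 ok · (1,1)1 2/4 ok · (1,2)2 2/3 ok
Row 2: (2,1)2 2/3 ok · (2,2)2 3/4 ok · (2,3)2 2/2 ok
Row 3: (3,0)2 1/1 ok · (3,1)2 3/4 ok · (3,2)1 0/4 unhappy · (3,3)2 1/2 ok
Row 4: (4,1)2 3/3 ok · (4,2)2 2/3 ok
Row 5: (5,0)1 1/2 ok · (5,1)2 2/4 ok · (5,2)2 4/4 ok · (5,3)2 1/1 ok
Row 6: (6,0)1 2/2 ok · (6,1)1 1/3 unhappy · (6,2)2 1/2 ok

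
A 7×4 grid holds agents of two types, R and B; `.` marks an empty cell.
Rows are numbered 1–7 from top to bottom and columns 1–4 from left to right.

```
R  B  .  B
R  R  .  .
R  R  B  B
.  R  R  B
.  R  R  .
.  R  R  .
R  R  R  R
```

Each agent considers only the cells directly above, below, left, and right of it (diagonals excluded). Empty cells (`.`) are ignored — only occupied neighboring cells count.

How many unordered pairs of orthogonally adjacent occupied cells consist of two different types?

5

Scan each occupied cell's neighbors to the right and below so each pair is counted once.
From row 1: 2 unlike of 3 pairs (running 2/3).
From row 2: 0 unlike of 3 pairs (running 2/6).
From row 3: 2 unlike of 6 pairs (running 4/12).
From row 4: 1 unlike of 4 pairs (running 5/16).
From row 5: 0 unlike of 3 pairs (running 5/19).
From row 6: 0 unlike of 3 pairs (running 5/22).
From row 7: 0 unlike of 3 pairs (running 5/25).
Total adjacent occupied pairs: 25; unlike-type pairs: 5.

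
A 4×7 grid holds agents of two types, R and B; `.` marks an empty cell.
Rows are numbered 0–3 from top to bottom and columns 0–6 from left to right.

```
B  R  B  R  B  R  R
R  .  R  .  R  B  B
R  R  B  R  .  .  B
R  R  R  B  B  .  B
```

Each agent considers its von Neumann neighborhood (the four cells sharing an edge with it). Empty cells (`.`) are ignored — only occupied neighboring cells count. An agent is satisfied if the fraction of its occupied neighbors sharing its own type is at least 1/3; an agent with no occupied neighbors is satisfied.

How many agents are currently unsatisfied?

Row 0: (0,0)B 0/2 unhappy · (0,1)R 0/2 unhappy · (0,2)B 0/3 unhappy · (0,3)R 0/2 unhappy · (0,4)B 0/3 unhappy · (0,5)R 1/3 ok · (0,6)R 1/2 ok
Row 1: (1,0)R 1/2 ok · (1,2)R 0/2 unhappy · (1,4)R 0/2 unhappy · (1,5)B 1/3 ok · (1,6)B 2/3 ok
Row 2: (2,0)R 3/3 ok · (2,1)R 2/3 ok · (2,2)B 0/4 unhappy · (2,3)R 0/2 unhappy · (2,6)B 2/2 ok
Row 3: (3,0)R 2/2 ok · (3,1)R 3/3 ok · (3,2)R 1/3 ok · (3,3)B 1/3 ok · (3,4)B 1/1 ok · (3,6)B 1/1 ok
Unsatisfied: (0,0), (0,1), (0,2), (0,3), (0,4), (1,2), (1,4), (2,2), (2,3) — 9 in total.

9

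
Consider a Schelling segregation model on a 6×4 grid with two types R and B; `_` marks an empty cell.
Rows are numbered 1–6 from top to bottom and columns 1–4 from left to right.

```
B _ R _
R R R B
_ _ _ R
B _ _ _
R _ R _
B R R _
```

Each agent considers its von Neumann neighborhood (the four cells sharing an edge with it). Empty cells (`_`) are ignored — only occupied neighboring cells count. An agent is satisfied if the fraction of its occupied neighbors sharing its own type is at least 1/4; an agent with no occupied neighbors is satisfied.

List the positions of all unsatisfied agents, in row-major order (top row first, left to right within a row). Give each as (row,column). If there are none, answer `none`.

Row 1: (1,1)B 0/1 not · (1,3)R 1/1 satisfied
Row 2: (2,1)R 1/2 satisfied · (2,2)R 2/2 satisfied · (2,3)R 2/3 satisfied · (2,4)B 0/2 not
Row 3: (3,4)R 0/1 not
Row 4: (4,1)B 0/1 not
Row 5: (5,1)R 0/2 not · (5,3)R 1/1 satisfied
Row 6: (6,1)B 0/2 not · (6,2)R 1/2 satisfied · (6,3)R 2/2 satisfied

(1,1), (2,4), (3,4), (4,1), (5,1), (6,1)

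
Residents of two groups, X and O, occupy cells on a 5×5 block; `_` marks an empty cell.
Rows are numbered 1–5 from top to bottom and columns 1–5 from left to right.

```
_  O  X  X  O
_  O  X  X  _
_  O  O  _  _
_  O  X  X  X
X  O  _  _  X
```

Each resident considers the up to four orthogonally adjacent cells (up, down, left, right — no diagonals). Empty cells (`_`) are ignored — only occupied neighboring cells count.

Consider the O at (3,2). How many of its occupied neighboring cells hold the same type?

3

Occupied neighbors of (3,2): (2,2)=O, (4,2)=O, (3,3)=O.
Same type (O): 3 of 3.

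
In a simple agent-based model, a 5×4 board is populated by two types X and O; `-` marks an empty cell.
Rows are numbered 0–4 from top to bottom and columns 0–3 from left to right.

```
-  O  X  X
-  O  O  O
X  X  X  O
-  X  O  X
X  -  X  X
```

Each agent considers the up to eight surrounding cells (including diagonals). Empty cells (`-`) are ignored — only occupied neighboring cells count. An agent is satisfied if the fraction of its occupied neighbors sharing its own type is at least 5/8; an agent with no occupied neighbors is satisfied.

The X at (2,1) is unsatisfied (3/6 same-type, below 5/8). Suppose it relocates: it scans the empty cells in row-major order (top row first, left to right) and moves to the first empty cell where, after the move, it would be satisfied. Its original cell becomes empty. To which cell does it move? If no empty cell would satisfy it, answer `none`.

Vacating (2,1). Empty cells in order:
  (0,0): 0/2 same-type → still unsatisfied.
  (1,0): 1/3 same-type → still unsatisfied.
  (3,0): 3/3 same-type → satisfied — stop here.

(3,0)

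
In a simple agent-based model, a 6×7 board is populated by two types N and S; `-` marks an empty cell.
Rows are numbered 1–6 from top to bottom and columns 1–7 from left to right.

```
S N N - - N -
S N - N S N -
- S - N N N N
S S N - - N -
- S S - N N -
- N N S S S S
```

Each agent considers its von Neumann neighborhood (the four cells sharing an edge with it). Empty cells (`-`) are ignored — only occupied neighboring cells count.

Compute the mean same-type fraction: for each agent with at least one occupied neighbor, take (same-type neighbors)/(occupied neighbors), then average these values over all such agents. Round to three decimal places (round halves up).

0.640

(1,1)S 1/2
(1,2)N 2/3
(1,3)N 1/1
(1,6)N 1/1
(2,1)S 1/2
(2,2)N 1/3
(2,4)N 1/2
(2,5)S 0/3
(2,6)N 2/3
(3,2)S 1/2
(3,4)N 2/2
(3,5)N 2/3
(3,6)N 4/4
(3,7)N 1/1
(4,1)S 1/1
(4,2)S 3/4
(4,3)N 0/2
(4,6)N 2/2
(5,2)S 2/3
(5,3)S 1/3
(5,5)N 1/2
(5,6)N 2/3
(6,2)N 1/2
(6,3)N 1/3
(6,4)S 1/2
(6,5)S 2/3
(6,6)S 2/3
(6,7)S 1/1
Sum over 28 agents: 1/2 + 2/3 + 1/1 + 1/1 + 1/2 + 1/3 + 1/2 + 0/3 + 2/3 + 1/2 + 2/2 + 2/3 + 4/4 + 1/1 + 1/1 + 3/4 + 0/2 + 2/2 + 2/3 + 1/3 + 1/2 + 2/3 + 1/2 + 1/3 + 1/2 + 2/3 + 2/3 + 1/1 = 215/12; mean = 215/12 ÷ 28 = 215/336 = 0.639880… → 0.640.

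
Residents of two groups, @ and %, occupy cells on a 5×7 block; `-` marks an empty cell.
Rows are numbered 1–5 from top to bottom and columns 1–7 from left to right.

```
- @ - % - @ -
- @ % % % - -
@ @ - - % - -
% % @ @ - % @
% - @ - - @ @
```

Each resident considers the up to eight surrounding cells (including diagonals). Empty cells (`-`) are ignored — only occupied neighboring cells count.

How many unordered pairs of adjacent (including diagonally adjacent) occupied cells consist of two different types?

Scan each occupied cell's neighbors to the right and below (and the two forward diagonals) so each pair is counted once.
Row 1: @(1,2)–@(2,2)= @(1,2)–%(2,3)≠ %(1,4)–%(2,4)= %(1,4)–%(2,5)= %(1,4)–%(2,3)= @(1,6)–%(2,5)≠  → 2/6 unlike.
Row 2: @(2,2)–%(2,3)≠ @(2,2)–@(3,2)= @(2,2)–@(3,1)= %(2,3)–%(2,4)= %(2,3)–@(3,2)≠ %(2,4)–%(2,5)= %(2,4)–%(3,5)= %(2,5)–%(3,5)=  → 2/8 unlike.
Row 3: @(3,1)–@(3,2)= @(3,1)–%(4,1)≠ @(3,1)–%(4,2)≠ @(3,2)–%(4,2)≠ @(3,2)–@(4,3)= @(3,2)–%(4,1)≠ %(3,5)–%(4,6)= %(3,5)–@(4,4)≠  → 5/8 unlike.
Row 4: %(4,1)–%(4,2)= %(4,1)–%(5,1)= %(4,2)–@(4,3)≠ %(4,2)–@(5,3)≠ %(4,2)–%(5,1)= @(4,3)–@(4,4)= @(4,3)–@(5,3)= @(4,4)–@(5,3)= %(4,6)–@(4,7)≠ %(4,6)–@(5,6)≠ %(4,6)–@(5,7)≠ @(4,7)–@(5,7)= @(4,7)–@(5,6)=  → 5/13 unlike.
Row 5: @(5,6)–@(5,7)=  → 0/1 unlike.
Total adjacent occupied pairs: 36; unlike-type pairs: 14.

14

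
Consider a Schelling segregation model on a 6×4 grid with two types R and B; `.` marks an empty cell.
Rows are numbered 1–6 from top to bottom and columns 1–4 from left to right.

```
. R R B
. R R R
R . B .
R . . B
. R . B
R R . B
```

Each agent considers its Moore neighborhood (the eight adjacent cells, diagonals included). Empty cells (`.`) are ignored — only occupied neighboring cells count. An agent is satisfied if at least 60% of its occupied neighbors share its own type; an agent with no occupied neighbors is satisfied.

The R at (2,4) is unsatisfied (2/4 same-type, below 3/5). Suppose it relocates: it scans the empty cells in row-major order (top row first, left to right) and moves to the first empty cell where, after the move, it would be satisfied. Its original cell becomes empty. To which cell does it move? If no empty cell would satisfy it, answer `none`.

(1,1)

Vacating (2,4). Empty cells in order:
  (1,1): 2/2 same-type → satisfied — stop here.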